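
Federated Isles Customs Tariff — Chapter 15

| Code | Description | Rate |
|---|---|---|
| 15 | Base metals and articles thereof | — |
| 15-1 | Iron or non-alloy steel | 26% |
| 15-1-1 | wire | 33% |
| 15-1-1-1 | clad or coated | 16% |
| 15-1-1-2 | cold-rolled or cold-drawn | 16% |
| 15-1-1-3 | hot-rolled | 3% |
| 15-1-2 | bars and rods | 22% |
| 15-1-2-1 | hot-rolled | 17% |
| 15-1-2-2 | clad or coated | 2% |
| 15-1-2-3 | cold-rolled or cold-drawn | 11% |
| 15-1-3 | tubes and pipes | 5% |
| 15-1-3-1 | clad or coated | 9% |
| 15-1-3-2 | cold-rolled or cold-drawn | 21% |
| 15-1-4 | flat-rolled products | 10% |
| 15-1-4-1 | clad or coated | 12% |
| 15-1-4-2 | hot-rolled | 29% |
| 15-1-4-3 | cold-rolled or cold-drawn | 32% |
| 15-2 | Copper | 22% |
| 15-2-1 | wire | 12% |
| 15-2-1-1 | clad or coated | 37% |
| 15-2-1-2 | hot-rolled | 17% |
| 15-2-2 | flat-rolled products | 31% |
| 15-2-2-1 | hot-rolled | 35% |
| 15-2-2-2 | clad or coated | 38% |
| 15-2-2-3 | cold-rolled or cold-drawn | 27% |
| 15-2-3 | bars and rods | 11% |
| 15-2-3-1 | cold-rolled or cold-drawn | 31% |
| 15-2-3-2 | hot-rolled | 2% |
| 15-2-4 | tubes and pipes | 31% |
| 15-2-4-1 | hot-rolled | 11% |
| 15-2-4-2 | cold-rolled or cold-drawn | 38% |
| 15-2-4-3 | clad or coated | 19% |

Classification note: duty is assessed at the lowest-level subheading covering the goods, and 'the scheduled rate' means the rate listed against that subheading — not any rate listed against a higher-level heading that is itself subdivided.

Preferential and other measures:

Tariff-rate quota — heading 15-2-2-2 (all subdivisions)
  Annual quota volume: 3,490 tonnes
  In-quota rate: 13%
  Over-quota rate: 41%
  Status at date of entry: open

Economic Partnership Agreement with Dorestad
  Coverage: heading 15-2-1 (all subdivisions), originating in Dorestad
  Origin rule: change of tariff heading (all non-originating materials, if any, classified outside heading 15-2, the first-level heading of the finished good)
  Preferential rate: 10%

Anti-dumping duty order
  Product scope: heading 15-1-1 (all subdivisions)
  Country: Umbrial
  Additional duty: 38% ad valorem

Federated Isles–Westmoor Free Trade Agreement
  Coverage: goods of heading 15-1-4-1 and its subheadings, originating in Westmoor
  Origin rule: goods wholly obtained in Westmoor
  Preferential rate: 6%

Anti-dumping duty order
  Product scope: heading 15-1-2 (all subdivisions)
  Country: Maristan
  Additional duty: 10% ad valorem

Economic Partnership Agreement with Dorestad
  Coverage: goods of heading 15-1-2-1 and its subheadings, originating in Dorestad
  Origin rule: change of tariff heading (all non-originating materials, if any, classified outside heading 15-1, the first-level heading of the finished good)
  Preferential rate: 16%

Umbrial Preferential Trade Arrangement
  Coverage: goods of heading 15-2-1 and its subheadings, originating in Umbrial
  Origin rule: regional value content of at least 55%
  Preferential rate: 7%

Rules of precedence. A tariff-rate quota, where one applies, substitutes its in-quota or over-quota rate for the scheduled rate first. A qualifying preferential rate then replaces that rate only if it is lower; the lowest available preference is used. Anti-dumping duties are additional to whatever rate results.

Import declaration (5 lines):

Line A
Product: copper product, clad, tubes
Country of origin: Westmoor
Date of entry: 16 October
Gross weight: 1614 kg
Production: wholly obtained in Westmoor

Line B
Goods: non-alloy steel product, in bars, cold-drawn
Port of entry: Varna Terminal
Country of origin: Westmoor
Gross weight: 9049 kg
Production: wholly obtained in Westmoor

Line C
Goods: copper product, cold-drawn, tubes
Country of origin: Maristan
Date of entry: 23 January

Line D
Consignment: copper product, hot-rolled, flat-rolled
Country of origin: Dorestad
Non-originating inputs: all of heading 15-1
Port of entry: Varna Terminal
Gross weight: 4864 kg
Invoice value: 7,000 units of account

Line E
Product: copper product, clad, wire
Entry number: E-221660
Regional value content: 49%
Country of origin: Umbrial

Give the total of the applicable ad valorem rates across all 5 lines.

Line A: copper → 15-2; tubes → 15-2-4; clad → 15-2-4-3. Scheduled 19%. Westmoor agreement on 15-1-4-1: 15-2-4-3 not covered. → 19%.
Line B: non-alloy steel → 15-1; in bars → 15-1-2; cold-drawn → 15-1-2-3. Scheduled 11%. Westmoor agreement on 15-1-4-1: 15-1-2-3 not covered. → 11%.
Line C: copper → 15-2; tubes → 15-2-4; cold-drawn → 15-2-4-2. Scheduled 38%. No special measure applies. → 38%.
Line D: copper → 15-2; flat-rolled → 15-2-2; hot-rolled → 15-2-2-1. Scheduled 35%. Dorestad agreement on 15-2-1: 15-2-2-1 not covered; Dorestad agreement on 15-1-2-1: 15-2-2-1 not covered. → 35%.
Line E: copper → 15-2; wire → 15-2-1; clad → 15-2-1-1. Scheduled 37%. Umbrial agreement on 15-2-1: RVC < 55%. → 37%.
Sum: 19% + 11% + 38% + 35% + 37% = 140%.

140%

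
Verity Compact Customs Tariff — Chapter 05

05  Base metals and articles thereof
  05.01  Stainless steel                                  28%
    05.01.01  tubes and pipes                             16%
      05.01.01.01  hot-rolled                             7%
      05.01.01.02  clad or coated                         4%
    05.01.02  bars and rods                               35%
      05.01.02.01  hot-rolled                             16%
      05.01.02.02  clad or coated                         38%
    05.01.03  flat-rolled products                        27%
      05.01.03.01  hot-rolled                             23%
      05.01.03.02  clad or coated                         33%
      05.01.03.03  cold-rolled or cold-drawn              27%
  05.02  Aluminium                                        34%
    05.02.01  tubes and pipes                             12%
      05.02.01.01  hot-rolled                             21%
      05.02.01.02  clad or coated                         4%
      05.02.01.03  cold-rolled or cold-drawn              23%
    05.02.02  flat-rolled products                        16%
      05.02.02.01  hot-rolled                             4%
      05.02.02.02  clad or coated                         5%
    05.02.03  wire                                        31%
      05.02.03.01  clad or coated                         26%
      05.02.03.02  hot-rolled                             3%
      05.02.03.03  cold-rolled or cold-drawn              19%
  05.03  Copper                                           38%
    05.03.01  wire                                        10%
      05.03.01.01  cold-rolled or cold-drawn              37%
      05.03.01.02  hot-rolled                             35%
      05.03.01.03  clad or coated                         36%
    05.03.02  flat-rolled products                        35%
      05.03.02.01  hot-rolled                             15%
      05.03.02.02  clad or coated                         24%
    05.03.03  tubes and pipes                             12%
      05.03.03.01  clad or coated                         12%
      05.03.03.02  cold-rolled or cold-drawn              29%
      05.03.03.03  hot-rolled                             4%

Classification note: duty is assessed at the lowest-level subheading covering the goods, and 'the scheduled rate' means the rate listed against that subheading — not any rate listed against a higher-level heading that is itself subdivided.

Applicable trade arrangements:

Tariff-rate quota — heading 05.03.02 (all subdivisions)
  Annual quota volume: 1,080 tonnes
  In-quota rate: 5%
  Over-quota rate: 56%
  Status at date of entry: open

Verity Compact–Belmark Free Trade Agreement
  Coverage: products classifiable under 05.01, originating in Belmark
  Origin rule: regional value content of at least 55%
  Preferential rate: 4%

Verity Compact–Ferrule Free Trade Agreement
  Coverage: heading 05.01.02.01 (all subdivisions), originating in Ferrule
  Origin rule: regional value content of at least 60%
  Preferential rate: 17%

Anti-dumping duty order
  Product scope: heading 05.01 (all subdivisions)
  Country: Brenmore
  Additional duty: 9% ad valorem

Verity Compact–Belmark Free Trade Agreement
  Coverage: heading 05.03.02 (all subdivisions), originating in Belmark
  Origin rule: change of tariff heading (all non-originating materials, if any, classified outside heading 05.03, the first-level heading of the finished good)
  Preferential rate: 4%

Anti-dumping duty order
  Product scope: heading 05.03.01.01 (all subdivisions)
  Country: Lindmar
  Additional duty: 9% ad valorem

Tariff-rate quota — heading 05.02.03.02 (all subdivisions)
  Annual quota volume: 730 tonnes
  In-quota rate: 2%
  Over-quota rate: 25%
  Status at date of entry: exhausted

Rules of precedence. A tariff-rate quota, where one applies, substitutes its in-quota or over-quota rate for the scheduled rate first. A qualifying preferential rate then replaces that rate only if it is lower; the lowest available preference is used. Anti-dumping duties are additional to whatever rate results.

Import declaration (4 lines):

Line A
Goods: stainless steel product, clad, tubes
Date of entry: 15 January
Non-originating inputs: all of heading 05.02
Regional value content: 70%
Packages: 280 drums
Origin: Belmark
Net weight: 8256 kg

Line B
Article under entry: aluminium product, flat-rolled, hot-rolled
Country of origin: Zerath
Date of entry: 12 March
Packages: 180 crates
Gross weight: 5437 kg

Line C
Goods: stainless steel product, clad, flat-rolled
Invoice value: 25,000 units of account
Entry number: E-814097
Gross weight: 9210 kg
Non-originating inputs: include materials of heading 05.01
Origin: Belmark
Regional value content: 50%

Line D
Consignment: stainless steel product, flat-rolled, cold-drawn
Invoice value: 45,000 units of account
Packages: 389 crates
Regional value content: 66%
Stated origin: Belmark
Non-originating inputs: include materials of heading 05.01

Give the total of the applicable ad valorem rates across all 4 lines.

Line A: stainless steel → 05.01; tubes → 05.01.01; clad → 05.01.01.02. Scheduled 4%. Belmark agreement on 05.01: RVC ≥ 55% → 4% available; Belmark agreement on 05.03.02: 05.01.01.02 not covered; preference 4% not lower than 4% → no reduction. → 4%.
Line B: aluminium → 05.02; flat-rolled → 05.02.02; hot-rolled → 05.02.02.01. Scheduled 4%. No special measure applies. → 4%.
Line C: stainless steel → 05.01; flat-rolled → 05.01.03; clad → 05.01.03.02. Scheduled 33%. Belmark agreement on 05.01: RVC < 55%; Belmark agreement on 05.03.02: 05.01.03.02 not covered. → 33%.
Line D: stainless steel → 05.01; flat-rolled → 05.01.03; cold-drawn → 05.01.03.03. Scheduled 27%. Belmark agreement on 05.01: RVC ≥ 55% → 4% available; Belmark agreement on 05.03.02: 05.01.03.03 not covered; preferential 4%. → 4%.
Sum: 4% + 4% + 33% + 4% = 45%.

45%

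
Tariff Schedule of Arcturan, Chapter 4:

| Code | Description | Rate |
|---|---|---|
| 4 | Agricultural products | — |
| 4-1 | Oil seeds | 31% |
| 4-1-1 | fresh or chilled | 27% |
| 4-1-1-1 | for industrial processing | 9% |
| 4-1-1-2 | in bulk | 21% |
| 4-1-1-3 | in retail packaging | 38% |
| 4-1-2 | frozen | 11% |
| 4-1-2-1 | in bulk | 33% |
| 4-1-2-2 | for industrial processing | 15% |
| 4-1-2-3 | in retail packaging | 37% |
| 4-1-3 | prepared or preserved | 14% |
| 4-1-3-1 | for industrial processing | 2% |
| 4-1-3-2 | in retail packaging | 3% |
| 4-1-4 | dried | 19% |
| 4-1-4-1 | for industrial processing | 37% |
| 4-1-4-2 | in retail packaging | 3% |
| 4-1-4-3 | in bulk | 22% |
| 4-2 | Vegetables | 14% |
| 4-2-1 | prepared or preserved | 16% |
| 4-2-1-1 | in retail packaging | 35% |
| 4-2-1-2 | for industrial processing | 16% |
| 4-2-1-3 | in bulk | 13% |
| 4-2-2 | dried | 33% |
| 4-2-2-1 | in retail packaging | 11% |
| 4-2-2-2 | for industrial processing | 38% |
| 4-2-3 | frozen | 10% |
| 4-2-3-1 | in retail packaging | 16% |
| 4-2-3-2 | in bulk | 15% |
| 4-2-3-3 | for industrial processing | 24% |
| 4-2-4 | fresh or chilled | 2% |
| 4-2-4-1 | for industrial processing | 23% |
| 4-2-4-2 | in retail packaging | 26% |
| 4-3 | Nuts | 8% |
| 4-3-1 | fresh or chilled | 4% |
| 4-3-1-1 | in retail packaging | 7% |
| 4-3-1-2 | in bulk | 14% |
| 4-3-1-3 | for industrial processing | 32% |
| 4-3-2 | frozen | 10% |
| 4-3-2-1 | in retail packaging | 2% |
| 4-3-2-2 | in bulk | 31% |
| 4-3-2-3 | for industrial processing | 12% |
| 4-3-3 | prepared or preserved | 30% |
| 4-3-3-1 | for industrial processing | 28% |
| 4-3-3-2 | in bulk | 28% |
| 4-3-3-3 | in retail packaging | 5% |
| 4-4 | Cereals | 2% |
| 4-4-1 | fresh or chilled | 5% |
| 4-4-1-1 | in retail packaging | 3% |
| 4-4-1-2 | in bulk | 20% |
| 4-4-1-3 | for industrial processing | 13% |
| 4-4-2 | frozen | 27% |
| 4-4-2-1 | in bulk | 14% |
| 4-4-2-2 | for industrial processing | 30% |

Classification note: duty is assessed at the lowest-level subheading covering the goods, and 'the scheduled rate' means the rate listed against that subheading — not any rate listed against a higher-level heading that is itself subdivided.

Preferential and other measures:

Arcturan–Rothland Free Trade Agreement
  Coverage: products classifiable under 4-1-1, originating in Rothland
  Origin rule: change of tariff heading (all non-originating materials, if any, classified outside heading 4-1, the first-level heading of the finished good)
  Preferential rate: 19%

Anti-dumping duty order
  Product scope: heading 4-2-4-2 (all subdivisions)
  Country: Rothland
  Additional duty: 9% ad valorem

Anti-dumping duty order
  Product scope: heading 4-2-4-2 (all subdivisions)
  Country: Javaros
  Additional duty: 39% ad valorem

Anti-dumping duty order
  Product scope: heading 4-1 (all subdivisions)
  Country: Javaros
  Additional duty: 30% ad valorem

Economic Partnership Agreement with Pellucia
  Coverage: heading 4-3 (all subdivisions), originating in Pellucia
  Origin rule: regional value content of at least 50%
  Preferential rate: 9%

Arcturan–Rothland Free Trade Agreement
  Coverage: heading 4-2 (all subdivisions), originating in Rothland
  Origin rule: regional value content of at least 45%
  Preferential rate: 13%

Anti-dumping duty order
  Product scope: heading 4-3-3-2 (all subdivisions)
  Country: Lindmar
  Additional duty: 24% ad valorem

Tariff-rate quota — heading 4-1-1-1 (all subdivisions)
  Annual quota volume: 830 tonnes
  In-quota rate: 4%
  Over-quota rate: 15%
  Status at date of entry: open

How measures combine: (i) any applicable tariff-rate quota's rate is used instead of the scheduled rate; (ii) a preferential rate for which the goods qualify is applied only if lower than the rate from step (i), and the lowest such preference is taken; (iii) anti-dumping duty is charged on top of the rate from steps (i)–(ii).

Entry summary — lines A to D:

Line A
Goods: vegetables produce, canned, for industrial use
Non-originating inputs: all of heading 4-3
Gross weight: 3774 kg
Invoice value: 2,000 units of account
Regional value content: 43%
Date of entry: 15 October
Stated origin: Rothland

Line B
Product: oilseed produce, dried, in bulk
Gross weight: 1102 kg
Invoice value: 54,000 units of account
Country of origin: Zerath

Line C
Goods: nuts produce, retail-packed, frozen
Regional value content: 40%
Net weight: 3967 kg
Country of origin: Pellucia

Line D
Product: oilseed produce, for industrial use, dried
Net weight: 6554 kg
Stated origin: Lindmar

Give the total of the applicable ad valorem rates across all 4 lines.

Line A: vegetables → 4-2; canned → 4-2-1; for industrial use → 4-2-1-2. Scheduled 16%. Rothland agreement on 4-1-1: 4-2-1-2 not covered; Rothland agreement on 4-2: RVC < 45%. → 16%.
Line B: oilseed → 4-1; dried → 4-1-4; in bulk → 4-1-4-3. Scheduled 22%. No special measure applies. → 22%.
Line C: nuts → 4-3; frozen → 4-3-2; retail-packed → 4-3-2-1. Scheduled 2%. Pellucia agreement on 4-3: RVC < 50%. → 2%.
Line D: oilseed → 4-1; dried → 4-1-4; for industrial use → 4-1-4-1. Scheduled 37%. No special measure applies. → 37%.
Sum: 16% + 22% + 2% + 37% = 77%.

77%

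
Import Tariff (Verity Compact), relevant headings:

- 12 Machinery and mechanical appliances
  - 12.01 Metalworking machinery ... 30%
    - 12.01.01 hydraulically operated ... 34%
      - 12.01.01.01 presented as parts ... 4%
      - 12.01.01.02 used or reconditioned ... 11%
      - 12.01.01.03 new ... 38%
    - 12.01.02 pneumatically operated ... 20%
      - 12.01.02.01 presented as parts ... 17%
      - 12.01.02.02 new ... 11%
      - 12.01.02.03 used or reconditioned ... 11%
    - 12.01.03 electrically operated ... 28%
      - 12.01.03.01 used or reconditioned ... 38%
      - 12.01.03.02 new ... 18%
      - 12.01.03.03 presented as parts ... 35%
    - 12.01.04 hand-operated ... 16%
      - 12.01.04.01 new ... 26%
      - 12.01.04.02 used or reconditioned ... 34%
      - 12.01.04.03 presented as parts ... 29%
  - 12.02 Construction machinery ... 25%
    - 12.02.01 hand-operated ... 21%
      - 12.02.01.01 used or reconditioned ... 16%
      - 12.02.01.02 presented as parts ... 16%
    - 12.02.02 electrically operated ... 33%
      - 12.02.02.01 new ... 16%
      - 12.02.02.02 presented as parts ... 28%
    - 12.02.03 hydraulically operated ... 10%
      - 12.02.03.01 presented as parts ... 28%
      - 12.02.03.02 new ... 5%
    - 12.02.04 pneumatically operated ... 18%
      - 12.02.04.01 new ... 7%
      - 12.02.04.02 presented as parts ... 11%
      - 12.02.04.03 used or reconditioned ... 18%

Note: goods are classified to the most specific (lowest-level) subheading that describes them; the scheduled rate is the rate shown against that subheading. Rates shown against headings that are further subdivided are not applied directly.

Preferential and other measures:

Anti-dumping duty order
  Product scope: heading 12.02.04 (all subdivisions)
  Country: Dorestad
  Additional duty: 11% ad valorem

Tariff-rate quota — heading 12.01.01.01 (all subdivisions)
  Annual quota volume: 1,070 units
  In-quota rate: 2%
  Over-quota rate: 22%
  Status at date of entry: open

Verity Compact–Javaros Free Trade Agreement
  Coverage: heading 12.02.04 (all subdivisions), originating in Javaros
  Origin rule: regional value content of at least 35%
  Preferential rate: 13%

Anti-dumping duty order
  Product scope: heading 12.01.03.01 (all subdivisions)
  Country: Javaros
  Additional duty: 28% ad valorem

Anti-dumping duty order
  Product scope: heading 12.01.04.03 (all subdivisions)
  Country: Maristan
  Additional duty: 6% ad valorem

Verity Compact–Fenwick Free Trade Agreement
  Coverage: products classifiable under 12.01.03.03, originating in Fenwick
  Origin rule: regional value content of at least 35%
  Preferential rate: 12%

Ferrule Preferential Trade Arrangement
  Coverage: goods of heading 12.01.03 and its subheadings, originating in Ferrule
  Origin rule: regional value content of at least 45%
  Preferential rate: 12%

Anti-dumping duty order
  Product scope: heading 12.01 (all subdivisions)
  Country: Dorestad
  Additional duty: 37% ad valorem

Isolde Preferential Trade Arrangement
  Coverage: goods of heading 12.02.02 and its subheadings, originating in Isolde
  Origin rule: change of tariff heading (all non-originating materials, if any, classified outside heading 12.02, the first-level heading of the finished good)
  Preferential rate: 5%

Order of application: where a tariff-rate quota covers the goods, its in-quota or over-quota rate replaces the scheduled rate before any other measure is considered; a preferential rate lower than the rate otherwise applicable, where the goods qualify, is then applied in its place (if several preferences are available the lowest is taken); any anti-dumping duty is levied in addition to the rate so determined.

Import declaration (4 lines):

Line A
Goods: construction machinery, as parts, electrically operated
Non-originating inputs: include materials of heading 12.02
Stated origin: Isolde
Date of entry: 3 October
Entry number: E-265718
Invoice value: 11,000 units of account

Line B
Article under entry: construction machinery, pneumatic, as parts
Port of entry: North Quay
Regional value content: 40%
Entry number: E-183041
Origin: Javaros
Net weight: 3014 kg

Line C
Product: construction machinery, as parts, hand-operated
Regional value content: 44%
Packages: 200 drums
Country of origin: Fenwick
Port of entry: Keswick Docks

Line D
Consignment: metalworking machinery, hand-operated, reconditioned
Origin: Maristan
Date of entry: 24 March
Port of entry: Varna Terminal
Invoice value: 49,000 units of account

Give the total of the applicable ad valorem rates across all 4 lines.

Line A: construction → 12.02; electrically operated → 12.02.02; as parts → 12.02.02.02. Scheduled 28%. Isolde agreement on 12.02.02: CTH not met. → 28%.
Line B: construction → 12.02; pneumatic → 12.02.04; as parts → 12.02.04.02. Scheduled 11%. Javaros agreement on 12.02.04: RVC ≥ 35% → 13% available; preference 13% not lower than 11% → no reduction. → 11%.
Line C: construction → 12.02; hand-operated → 12.02.01; as parts → 12.02.01.02. Scheduled 16%. Fenwick agreement on 12.01.03.03: 12.02.01.02 not covered. → 16%.
Line D: metalworking → 12.01; hand-operated → 12.01.04; reconditioned → 12.01.04.02. Scheduled 34%. No special measure applies. → 34%.
Sum: 28% + 11% + 16% + 34% = 89%.

89%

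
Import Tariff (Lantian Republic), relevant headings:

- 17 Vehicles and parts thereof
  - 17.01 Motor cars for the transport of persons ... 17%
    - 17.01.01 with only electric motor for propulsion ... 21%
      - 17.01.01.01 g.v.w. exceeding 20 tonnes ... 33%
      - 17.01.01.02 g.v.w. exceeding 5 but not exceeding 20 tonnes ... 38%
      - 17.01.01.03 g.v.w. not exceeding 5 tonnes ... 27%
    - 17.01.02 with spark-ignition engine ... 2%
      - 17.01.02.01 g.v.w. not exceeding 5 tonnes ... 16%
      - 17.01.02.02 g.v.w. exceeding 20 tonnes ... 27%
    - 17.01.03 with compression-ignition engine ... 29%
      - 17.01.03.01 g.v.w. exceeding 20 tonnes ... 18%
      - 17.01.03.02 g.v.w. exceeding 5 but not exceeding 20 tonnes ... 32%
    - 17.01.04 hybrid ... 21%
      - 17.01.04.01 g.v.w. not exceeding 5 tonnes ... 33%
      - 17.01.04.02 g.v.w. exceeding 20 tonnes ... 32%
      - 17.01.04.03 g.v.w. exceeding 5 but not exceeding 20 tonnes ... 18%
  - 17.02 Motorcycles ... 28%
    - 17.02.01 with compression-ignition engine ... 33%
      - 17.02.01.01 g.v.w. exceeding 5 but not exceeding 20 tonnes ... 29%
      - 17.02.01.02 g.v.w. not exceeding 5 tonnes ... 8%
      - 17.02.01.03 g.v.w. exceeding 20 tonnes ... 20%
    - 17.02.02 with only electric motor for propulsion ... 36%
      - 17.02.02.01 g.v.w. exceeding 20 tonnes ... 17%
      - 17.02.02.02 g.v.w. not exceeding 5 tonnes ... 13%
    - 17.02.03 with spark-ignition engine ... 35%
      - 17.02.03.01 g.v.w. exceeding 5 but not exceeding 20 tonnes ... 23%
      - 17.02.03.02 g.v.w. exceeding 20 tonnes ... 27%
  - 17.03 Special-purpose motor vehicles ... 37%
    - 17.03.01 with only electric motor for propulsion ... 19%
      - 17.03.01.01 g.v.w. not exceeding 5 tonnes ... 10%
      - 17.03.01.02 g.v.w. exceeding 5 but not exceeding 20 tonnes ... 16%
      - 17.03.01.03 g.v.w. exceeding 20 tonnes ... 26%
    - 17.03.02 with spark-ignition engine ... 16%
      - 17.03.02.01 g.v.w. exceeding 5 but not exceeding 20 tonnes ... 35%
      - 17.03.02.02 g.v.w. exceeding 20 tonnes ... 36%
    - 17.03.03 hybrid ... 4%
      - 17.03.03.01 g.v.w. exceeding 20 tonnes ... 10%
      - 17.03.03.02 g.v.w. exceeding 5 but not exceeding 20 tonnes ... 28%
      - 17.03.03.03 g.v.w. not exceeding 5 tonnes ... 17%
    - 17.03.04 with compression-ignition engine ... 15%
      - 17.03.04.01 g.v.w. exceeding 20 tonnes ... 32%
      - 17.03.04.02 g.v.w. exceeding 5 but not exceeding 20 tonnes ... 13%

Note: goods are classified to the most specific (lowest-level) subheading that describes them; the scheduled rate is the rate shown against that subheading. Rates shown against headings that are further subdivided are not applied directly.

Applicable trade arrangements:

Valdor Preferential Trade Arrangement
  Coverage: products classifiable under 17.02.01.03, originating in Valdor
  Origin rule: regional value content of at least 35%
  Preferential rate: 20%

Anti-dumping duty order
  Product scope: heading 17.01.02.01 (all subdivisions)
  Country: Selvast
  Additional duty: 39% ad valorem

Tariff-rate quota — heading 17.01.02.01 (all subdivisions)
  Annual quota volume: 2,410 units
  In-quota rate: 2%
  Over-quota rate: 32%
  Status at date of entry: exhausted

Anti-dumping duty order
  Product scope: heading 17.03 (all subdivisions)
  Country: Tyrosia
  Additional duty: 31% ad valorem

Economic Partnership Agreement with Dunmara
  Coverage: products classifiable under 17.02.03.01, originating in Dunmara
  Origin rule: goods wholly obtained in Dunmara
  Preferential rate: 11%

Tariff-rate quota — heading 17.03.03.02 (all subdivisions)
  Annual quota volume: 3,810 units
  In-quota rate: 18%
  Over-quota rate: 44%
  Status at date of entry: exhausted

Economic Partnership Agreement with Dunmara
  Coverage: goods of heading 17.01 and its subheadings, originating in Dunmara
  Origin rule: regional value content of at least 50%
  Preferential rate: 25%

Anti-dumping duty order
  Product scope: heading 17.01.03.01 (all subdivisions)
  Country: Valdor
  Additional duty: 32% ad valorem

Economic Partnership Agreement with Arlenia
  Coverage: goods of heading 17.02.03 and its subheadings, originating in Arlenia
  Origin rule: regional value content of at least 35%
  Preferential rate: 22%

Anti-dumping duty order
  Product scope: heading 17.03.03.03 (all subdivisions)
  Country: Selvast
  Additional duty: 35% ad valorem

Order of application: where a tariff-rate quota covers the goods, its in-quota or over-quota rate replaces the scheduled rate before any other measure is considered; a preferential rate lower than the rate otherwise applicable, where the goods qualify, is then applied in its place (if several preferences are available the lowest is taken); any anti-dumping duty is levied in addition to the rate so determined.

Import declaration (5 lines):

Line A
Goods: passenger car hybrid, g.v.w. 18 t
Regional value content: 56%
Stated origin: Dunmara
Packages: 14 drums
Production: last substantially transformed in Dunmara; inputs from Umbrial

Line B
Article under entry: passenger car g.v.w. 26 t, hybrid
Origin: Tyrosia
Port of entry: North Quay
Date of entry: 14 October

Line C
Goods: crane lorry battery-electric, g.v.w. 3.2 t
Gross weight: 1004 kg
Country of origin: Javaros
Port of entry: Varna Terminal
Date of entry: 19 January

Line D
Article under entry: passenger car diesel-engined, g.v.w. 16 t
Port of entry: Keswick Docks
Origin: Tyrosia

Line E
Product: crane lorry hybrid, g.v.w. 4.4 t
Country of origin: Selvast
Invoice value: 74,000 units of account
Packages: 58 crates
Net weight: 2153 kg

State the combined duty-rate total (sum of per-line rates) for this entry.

Line A: passenger car → 17.01; hybrid → 17.01.04; g.v.w. 18 t → 17.01.04.03. Scheduled 18%. Dunmara agreement on 17.02.03.01: 17.01.04.03 not covered; Dunmara agreement on 17.01: RVC ≥ 50% → 25% available; preference 25% not lower than 18% → no reduction. → 18%.
Line B: passenger car → 17.01; hybrid → 17.01.04; g.v.w. 26 t → 17.01.04.02. Scheduled 32%. No special measure applies. → 32%.
Line C: crane lorry → 17.03; battery-electric → 17.03.01; g.v.w. 3.2 t → 17.03.01.01. Scheduled 10%. No special measure applies. → 10%.
Line D: passenger car → 17.01; diesel-engined → 17.01.03; g.v.w. 16 t → 17.01.03.02. Scheduled 32%. No special measure applies. → 32%.
Line E: crane lorry → 17.03; hybrid → 17.03.03; g.v.w. 4.4 t → 17.03.03.03. Scheduled 17%. anti-dumping (Selvast, 17.03.03.03): +35%; total 17% + 35% = 52%. → 52%.
Sum: 18% + 32% + 10% + 32% + 52% = 144%.

144%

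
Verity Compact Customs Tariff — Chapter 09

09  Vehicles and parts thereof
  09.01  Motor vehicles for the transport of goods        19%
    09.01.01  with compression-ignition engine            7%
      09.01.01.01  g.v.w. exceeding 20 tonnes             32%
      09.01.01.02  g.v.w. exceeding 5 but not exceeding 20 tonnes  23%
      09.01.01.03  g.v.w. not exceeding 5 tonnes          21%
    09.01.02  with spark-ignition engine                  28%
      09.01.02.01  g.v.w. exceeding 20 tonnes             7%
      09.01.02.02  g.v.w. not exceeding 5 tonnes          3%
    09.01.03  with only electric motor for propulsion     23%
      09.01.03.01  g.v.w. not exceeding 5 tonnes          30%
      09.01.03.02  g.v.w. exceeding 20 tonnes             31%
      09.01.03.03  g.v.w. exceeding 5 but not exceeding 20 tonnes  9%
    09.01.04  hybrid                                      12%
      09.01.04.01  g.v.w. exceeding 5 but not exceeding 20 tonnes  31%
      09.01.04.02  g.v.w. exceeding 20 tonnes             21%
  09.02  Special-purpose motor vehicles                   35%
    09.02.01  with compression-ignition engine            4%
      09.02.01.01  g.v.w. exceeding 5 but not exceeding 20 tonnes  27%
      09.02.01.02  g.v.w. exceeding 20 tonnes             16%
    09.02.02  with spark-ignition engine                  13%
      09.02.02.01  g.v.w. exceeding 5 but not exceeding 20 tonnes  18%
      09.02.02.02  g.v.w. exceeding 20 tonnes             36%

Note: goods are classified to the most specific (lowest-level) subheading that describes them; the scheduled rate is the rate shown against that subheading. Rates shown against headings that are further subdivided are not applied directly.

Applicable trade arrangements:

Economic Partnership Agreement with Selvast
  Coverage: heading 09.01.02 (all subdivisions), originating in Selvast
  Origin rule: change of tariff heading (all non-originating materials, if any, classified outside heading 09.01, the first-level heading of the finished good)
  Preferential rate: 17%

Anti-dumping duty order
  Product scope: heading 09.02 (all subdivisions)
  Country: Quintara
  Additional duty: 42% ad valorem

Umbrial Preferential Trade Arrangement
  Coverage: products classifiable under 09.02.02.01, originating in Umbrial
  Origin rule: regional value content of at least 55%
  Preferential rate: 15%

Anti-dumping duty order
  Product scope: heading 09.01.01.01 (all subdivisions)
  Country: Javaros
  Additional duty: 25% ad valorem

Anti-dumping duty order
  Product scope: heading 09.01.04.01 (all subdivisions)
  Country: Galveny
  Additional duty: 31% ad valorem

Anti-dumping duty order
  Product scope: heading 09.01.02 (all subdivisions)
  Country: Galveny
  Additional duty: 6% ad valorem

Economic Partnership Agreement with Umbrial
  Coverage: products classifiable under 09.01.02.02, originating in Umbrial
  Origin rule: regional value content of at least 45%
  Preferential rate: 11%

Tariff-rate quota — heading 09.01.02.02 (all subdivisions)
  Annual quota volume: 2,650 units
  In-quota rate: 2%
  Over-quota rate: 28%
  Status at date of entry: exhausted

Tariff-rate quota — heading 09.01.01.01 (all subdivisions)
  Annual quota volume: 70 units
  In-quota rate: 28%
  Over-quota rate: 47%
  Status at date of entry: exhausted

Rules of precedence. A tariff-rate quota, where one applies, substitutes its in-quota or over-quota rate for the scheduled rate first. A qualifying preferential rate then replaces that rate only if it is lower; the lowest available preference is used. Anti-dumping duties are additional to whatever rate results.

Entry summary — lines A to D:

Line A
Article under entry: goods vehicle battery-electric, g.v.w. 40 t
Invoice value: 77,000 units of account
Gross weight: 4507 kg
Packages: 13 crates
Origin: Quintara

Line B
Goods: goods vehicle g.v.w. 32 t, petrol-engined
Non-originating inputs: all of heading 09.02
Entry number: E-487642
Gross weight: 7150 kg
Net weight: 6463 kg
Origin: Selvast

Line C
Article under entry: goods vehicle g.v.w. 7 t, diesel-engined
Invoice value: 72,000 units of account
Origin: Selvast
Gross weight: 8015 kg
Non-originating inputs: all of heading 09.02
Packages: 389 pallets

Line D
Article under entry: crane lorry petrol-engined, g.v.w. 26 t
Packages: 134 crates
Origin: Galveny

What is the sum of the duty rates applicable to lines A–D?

97%

Line A: goods vehicle → 09.01; battery-electric → 09.01.03; g.v.w. 40 t → 09.01.03.02. Scheduled 31%. No special measure applies. → 31%.
Line B: goods vehicle → 09.01; petrol-engined → 09.01.02; g.v.w. 32 t → 09.01.02.01. Scheduled 7%. Selvast agreement on 09.01.02: CTH met → 17% available; preference 17% not lower than 7% → no reduction. → 7%.
Line C: goods vehicle → 09.01; diesel-engined → 09.01.01; g.v.w. 7 t → 09.01.01.02. Scheduled 23%. Selvast agreement on 09.01.02: 09.01.01.02 not covered. → 23%.
Line D: crane lorry → 09.02; petrol-engined → 09.02.02; g.v.w. 26 t → 09.02.02.02. Scheduled 36%. No special measure applies. → 36%.
Sum: 31% + 7% + 23% + 36% = 97%.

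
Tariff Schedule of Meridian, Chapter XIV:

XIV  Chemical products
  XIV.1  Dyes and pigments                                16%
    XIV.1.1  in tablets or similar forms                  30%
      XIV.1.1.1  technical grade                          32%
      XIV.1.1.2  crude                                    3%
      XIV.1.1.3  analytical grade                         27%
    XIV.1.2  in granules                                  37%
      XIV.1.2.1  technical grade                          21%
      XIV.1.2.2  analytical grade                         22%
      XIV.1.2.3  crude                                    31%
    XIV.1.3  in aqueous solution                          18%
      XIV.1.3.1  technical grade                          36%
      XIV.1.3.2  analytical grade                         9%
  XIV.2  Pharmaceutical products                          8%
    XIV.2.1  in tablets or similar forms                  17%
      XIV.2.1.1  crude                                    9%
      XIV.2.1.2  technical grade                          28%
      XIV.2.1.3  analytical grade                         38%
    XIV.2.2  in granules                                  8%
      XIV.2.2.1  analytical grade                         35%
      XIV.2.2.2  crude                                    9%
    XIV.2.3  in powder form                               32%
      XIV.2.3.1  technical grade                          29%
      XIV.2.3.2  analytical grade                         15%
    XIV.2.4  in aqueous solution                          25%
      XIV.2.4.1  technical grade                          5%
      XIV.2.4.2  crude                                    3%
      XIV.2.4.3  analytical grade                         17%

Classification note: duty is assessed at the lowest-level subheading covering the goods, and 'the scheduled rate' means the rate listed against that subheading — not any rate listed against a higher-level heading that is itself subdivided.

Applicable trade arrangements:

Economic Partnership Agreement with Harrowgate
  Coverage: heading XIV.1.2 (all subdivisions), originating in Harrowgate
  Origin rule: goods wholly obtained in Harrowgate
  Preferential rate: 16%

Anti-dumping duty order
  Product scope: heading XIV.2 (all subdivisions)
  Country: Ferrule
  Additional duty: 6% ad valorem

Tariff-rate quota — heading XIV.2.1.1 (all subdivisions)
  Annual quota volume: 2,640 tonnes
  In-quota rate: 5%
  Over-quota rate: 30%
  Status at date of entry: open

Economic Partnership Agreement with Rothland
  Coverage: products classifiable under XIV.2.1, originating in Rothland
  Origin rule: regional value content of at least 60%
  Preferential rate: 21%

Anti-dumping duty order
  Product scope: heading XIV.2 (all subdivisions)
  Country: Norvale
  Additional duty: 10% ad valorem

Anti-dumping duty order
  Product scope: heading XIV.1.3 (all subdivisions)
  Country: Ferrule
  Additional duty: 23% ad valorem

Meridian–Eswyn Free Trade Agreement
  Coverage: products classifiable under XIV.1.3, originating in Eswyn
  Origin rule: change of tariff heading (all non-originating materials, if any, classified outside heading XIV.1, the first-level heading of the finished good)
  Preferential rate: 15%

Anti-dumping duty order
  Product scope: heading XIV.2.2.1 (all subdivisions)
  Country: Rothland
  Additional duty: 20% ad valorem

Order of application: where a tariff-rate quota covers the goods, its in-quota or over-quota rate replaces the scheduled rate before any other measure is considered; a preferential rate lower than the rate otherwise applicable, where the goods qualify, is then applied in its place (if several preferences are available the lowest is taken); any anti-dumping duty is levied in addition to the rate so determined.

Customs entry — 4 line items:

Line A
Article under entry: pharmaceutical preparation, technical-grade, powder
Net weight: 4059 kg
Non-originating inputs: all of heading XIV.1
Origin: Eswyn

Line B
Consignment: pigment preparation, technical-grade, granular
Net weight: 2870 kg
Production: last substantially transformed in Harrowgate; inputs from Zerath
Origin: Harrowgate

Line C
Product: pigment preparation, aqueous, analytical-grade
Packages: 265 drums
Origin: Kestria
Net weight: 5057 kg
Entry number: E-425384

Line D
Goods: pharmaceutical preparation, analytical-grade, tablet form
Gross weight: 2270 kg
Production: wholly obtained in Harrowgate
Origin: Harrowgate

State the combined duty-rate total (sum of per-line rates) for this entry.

97%

Line A: pharmaceutical → XIV.2; powder → XIV.2.3; technical-grade → XIV.2.3.1. Scheduled 29%. Eswyn agreement on XIV.1.3: XIV.2.3.1 not covered. → 29%.
Line B: pigment → XIV.1; granular → XIV.1.2; technical-grade → XIV.1.2.1. Scheduled 21%. Harrowgate agreement on XIV.1.2: not wholly obtained. → 21%.
Line C: pigment → XIV.1; aqueous → XIV.1.3; analytical-grade → XIV.1.3.2. Scheduled 9%. No special measure applies. → 9%.
Line D: pharmaceutical → XIV.2; tablet form → XIV.2.1; analytical-grade → XIV.2.1.3. Scheduled 38%. Harrowgate agreement on XIV.1.2: XIV.2.1.3 not covered. → 38%.
Sum: 29% + 21% + 9% + 38% = 97%.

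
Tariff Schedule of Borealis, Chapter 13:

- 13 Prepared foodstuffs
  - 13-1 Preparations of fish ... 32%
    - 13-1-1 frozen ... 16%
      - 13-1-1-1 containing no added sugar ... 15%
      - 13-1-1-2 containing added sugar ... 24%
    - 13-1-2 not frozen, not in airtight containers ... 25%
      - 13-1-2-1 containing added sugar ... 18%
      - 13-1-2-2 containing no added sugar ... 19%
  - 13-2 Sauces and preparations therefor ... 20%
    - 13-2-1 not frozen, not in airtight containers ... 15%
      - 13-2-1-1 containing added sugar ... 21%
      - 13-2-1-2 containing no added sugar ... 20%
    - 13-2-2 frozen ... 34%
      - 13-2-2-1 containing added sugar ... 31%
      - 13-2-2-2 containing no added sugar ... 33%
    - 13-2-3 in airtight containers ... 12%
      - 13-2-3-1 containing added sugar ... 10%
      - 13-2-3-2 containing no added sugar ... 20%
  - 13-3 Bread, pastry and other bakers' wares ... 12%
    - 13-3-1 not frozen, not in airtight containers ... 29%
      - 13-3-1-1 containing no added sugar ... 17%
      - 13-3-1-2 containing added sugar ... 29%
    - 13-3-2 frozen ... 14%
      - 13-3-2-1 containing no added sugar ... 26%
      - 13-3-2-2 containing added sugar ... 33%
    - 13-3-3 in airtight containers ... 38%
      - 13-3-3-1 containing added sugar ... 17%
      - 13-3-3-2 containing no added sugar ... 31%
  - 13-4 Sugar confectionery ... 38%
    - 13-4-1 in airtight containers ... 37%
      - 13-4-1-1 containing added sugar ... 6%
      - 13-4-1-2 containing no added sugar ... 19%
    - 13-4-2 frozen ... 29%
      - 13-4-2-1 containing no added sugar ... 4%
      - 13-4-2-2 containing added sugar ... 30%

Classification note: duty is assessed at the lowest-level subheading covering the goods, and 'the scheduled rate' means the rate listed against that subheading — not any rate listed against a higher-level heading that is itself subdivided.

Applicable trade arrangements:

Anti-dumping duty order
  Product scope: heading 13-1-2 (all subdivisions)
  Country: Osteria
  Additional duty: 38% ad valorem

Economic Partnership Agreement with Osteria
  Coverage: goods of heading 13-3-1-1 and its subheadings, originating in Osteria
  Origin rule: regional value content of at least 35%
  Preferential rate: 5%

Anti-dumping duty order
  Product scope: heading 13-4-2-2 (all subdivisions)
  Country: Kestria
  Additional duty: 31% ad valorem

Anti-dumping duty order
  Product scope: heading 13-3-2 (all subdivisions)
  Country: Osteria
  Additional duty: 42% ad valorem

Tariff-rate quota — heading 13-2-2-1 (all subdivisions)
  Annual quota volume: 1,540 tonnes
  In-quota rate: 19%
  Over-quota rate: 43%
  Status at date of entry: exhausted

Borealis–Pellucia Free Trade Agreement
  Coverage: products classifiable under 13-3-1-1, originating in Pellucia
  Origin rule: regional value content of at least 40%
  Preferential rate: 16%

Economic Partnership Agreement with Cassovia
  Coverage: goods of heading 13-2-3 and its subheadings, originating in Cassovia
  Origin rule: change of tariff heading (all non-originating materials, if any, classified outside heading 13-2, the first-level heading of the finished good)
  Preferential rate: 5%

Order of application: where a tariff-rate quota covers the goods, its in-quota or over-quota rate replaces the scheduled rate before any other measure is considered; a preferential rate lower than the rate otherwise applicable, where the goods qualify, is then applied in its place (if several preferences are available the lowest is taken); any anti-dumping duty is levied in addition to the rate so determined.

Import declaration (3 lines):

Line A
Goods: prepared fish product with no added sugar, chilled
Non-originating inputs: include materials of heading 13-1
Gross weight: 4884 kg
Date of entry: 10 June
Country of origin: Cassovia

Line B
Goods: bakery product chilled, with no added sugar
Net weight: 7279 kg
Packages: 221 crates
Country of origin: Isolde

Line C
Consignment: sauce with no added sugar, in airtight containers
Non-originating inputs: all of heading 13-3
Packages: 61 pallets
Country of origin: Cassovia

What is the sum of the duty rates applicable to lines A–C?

Line A: prepared fish product → 13-1; chilled → 13-1-2; with no added sugar → 13-1-2-2. Scheduled 19%. Cassovia agreement on 13-2-3: 13-1-2-2 not covered. → 19%.
Line B: bakery product → 13-3; chilled → 13-3-1; with no added sugar → 13-3-1-1. Scheduled 17%. No special measure applies. → 17%.
Line C: sauce → 13-2; in airtight containers → 13-2-3; with no added sugar → 13-2-3-2. Scheduled 20%. Cassovia agreement on 13-2-3: CTH met → 5% available; preferential 5%. → 5%.
Sum: 19% + 17% + 5% = 41%.

41%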